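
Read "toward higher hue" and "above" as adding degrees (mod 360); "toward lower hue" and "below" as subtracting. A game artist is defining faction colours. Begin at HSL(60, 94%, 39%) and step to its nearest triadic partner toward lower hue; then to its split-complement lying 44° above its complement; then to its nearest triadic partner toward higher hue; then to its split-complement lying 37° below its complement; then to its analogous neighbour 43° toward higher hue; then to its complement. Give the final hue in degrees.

triadic ↓ −120°: 60 − 120 = -60 → -60 + 360 = 300°
split-comp 44° ↑ +224°: 300 + 224 = 524 → 524 − 360 = 164°
triadic ↑ +120°: 164 + 120 = 284°
split-comp 37° ↓ +143°: 284 + 143 = 427 → 427 − 360 = 67°
analog 43° ↑ +43°: 67 + 43 = 110°
complement +180°: 110 + 180 = 290°

290°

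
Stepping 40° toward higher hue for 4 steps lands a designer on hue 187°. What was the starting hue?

4 steps of 40° (toward higher hue) give a net shift of +160°.
Start = end − shift: 187 − 160 = 27°

27°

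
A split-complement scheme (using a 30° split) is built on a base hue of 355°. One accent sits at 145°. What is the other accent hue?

Split-complementary hues sit 30° either side of the complement.
Complement of the base 355°: 355 + 180 = 535 → 535 − 360 = 175°
The given accent 145° is 30° one side of 175°; the other accent sits 30° the other side: 175 + 30 = 205°

205°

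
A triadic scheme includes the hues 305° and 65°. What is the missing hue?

A triad places three hues 120° apart.
The full set through 65° is {65°, 185°, 305°}.
Given {65°, 305°}, the missing hue is 185°.

185°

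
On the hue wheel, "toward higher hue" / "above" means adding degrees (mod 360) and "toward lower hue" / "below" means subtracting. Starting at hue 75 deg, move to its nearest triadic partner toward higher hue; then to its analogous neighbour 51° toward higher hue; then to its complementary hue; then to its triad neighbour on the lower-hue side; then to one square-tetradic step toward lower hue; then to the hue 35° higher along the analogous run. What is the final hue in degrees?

251°

+120° (triadic ↑): 75 + 120 = 195°
+51° (analog 51° ↑): 195 + 51 = 246°
+180° (complement): 246 + 180 = 426 → 426 − 360 = 66°
−120° (triadic ↓): 66 − 120 = -54 → -54 + 360 = 306°
−90° (square ↓): 306 − 90 = 216°
+35° (analog 35° ↑): 216 + 35 = 251°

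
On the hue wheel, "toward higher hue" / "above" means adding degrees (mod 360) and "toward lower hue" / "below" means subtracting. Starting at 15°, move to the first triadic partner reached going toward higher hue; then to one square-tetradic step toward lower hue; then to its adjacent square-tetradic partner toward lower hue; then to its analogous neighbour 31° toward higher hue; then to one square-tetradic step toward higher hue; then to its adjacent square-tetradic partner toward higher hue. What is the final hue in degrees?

triadic ↑ +120°: 15 + 120 = 135°
square ↓ −90°: 135 − 90 = 45°
square ↓ −90°: 45 − 90 = -45 → -45 + 360 = 315°
analog 31° ↑ +31°: 315 + 31 = 346°
square ↑ +90°: 346 + 90 = 436 → 436 − 360 = 76°
square ↑ +90°: 76 + 90 = 166°

166°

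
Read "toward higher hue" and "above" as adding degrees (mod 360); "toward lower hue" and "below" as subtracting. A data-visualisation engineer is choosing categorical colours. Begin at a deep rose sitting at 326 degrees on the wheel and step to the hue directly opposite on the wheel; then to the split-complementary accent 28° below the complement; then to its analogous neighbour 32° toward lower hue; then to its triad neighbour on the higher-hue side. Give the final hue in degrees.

+180° (complement): 326 + 180 = 506 → 506 − 360 = 146°
+152° (split-comp 28° ↓): 146 + 152 = 298°
−32° (analog 32° ↓): 298 − 32 = 266°
+120° (triadic ↑): 266 + 120 = 386 → 386 − 360 = 26°

26°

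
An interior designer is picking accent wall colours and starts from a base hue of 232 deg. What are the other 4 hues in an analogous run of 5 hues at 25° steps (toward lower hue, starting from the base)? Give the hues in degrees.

207°, 182°, 157°, 132°

Analogous hues sit every 25° along the wheel.
232 − 25 = 207°
232 − 50 = 182°
232 − 75 = 157°
232 − 100 = 132°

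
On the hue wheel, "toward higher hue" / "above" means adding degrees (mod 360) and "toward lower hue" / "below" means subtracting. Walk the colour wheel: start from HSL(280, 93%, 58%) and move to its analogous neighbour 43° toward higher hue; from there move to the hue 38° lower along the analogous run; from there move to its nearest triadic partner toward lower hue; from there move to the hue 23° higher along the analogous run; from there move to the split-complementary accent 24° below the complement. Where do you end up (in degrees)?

analog 43° ↑ +43°: 280 + 43 = 323°
analog 38° ↓ −38°: 323 − 38 = 285°
triadic ↓ −120°: 285 − 120 = 165°
analog 23° ↑ +23°: 165 + 23 = 188°
split-comp 24° ↓ +156°: 188 + 156 = 344°

344°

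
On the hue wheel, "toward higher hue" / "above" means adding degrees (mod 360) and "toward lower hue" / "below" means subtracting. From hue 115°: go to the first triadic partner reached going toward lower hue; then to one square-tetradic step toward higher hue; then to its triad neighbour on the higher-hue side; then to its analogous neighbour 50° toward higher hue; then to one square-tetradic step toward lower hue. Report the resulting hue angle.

165°

−120° (triadic ↓): 115 − 120 = -5 → -5 + 360 = 355°
+90° (square ↑): 355 + 90 = 445 → 445 − 360 = 85°
+120° (triadic ↑): 85 + 120 = 205°
+50° (analog 50° ↑): 205 + 50 = 255°
−90° (square ↓): 255 − 90 = 165°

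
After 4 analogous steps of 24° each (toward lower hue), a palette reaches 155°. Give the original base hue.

4 steps of 24° (toward lower hue) give a net shift of −96°.
Start = end − shift: 155 + 96 = 251°

251°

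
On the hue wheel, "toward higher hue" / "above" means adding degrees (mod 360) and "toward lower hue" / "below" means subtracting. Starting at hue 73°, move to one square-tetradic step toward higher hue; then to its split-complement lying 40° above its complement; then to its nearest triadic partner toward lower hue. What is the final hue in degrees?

263°

square ↑ +90°: 73 + 90 = 163°
split-comp 40° ↑ +220°: 163 + 220 = 383 → 383 − 360 = 23°
triadic ↓ −120°: 23 − 120 = -97 → -97 + 360 = 263°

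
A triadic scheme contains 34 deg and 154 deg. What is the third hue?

274°

A triad spaces three hues 120° apart.
The full set is {34°, 154°, 274°}.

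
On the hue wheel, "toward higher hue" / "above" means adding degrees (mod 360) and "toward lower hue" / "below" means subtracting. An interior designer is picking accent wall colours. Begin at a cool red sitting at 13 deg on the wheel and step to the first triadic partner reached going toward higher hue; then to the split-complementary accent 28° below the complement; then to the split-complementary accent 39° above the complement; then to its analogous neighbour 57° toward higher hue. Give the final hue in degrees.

13 + 120 = 133°   (triadic ↑)
133 + 152 = 285°   (split-comp 28° ↓)
285 + 219 = 504 → 504 − 360 = 144°   (split-comp 39° ↑)
144 + 57 = 201°   (analog 57° ↑)

201°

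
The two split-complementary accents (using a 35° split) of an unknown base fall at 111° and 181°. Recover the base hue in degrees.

The accents sit 35° either side of the complement, so the complement is their short-arc midpoint on the wheel.
Short-arc midpoint of 111° and 181°: 146°.
Base is 180° from the complement: 146 − 180 = -34 → -34 + 360 = 326°

326°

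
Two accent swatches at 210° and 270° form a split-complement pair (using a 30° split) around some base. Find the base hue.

The accents sit 30° either side of the complement, so the complement is their short-arc midpoint on the wheel.
Short-arc midpoint of 210° and 270°: 240°.
Base is 180° from the complement: 240 − 180 = 60°

60°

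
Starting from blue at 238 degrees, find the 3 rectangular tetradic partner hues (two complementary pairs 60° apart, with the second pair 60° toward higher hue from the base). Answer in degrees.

238 + 60 = 298°
238 + 180 = 418 → 418 − 360 = 58°
238 + 240 = 478 → 478 − 360 = 118°

298°, 58°, and 118°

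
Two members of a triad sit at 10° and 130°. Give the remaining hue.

A triad spaces three hues 120° apart.
The full set is {10°, 130°, 250°}.

250°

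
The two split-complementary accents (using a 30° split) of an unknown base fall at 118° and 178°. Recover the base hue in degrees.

The accents sit 30° either side of the complement, so the complement is their short-arc midpoint on the wheel.
Short-arc midpoint of 118° and 178°: 148°.
Base is 180° from the complement: 148 − 180 = -32 → -32 + 360 = 328°

328°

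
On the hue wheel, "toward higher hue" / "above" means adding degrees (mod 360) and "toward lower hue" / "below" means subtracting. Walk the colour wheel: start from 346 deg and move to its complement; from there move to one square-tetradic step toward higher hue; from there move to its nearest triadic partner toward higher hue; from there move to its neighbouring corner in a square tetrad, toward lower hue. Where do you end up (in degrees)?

286°

+180° (complement): 346 + 180 = 526 → 526 − 360 = 166°
+90° (square ↑): 166 + 90 = 256°
+120° (triadic ↑): 256 + 120 = 376 → 376 − 360 = 16°
−90° (square ↓): 16 − 90 = -74 → -74 + 360 = 286°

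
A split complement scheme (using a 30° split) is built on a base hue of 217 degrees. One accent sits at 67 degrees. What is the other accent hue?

Split-complementary hues sit 30° either side of the complement.
Complement of the base 217°: 217 + 180 = 397 → 397 − 360 = 37°
The given accent 67° is 30° one side of 37°; the other accent sits 30° the other side: 37 − 30 = 7°

7°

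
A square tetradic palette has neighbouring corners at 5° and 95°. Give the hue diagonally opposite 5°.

A square tetradic scheme places four hues 90° apart; opposite corners are 180° apart.
5 + 180 = 185°

185°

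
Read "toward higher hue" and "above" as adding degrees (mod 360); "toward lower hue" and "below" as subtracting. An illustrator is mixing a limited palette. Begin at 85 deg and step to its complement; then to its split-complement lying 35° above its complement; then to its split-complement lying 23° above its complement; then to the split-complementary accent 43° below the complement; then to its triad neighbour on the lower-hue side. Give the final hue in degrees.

340°

complement +180°: 85 + 180 = 265°
split-comp 35° ↑ +215°: 265 + 215 = 480 → 480 − 360 = 120°
split-comp 23° ↑ +203°: 120 + 203 = 323°
split-comp 43° ↓ +137°: 323 + 137 = 460 → 460 − 360 = 100°
triadic ↓ −120°: 100 − 120 = -20 → -20 + 360 = 340°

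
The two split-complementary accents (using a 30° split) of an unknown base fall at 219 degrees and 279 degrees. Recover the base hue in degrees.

The accents sit 30° either side of the complement, so the complement is their short-arc midpoint on the wheel.
Short-arc midpoint of 219° and 279°: 249°.
Base is 180° from the complement: 249 − 180 = 69°

69°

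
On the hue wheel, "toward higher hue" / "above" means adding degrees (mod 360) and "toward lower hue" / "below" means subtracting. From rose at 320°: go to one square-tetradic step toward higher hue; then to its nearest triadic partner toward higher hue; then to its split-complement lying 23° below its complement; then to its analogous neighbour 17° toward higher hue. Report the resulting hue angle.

square ↑ +90°: 320 + 90 = 410 → 410 − 360 = 50°
triadic ↑ +120°: 50 + 120 = 170°
split-comp 23° ↓ +157°: 170 + 157 = 327°
analog 17° ↑ +17°: 327 + 17 = 344°

344°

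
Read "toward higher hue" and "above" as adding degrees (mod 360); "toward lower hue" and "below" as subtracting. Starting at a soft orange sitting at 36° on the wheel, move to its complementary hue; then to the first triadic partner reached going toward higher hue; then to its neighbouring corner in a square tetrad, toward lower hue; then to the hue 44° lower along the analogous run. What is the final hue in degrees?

complement +180°: 36 + 180 = 216°
triadic ↑ +120°: 216 + 120 = 336°
square ↓ −90°: 336 − 90 = 246°
analog 44° ↓ −44°: 246 − 44 = 202°

202°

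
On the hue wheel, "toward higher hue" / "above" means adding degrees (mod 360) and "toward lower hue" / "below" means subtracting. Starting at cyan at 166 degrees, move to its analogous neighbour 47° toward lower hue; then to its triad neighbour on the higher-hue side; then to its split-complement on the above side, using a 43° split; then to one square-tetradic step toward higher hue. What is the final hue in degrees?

192°

166 − 47 = 119°   (analog 47° ↓)
119 + 120 = 239°   (triadic ↑)
239 + 223 = 462 → 462 − 360 = 102°   (split-comp 43° ↑)
102 + 90 = 192°   (square ↑)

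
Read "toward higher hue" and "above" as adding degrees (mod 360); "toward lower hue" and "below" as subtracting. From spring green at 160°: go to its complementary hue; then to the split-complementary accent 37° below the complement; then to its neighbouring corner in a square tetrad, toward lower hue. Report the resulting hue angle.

33°

160 + 180 = 340°   (complement)
340 + 143 = 483 → 483 − 360 = 123°   (split-comp 37° ↓)
123 − 90 = 33°   (square ↓)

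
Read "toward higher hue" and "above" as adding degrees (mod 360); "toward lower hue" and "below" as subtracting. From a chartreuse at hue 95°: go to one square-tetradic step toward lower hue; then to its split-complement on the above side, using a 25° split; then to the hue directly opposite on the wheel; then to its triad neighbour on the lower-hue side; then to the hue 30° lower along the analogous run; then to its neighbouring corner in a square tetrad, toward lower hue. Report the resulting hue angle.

−90° (square ↓): 95 − 90 = 5°
+205° (split-comp 25° ↑): 5 + 205 = 210°
+180° (complement): 210 + 180 = 390 → 390 − 360 = 30°
−120° (triadic ↓): 30 − 120 = -90 → -90 + 360 = 270°
−30° (analog 30° ↓): 270 − 30 = 240°
−90° (square ↓): 240 − 90 = 150°

150°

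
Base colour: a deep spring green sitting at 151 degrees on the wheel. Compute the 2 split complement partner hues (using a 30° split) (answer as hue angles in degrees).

Split-complementary hues sit 30° either side of the complement.
Complement of 151 degrees: 151 + 180 = 331°
331 − 30 = 301°
331 + 30 = 361 → 361 − 360 = 1°

301° and 1°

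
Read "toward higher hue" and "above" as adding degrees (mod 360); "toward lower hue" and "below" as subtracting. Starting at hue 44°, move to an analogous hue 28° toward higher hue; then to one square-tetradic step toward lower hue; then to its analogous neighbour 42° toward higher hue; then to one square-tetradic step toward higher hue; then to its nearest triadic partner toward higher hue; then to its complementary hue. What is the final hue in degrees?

54°

44 + 28 = 72°   (analog 28° ↑)
72 − 90 = -18 → -18 + 360 = 342°   (square ↓)
342 + 42 = 384 → 384 − 360 = 24°   (analog 42° ↑)
24 + 90 = 114°   (square ↑)
114 + 120 = 234°   (triadic ↑)
234 + 180 = 414 → 414 − 360 = 54°   (complement)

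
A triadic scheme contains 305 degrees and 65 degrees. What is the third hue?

185°

A triad spaces three hues 120° apart.
The full set is {65°, 185°, 305°}.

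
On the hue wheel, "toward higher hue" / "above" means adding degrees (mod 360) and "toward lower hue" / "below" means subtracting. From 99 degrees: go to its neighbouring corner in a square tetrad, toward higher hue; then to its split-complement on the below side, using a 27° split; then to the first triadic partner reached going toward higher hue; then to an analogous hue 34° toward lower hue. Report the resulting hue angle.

square ↑ +90°: 99 + 90 = 189°
split-comp 27° ↓ +153°: 189 + 153 = 342°
triadic ↑ +120°: 342 + 120 = 462 → 462 − 360 = 102°
analog 34° ↓ −34°: 102 − 34 = 68°

68°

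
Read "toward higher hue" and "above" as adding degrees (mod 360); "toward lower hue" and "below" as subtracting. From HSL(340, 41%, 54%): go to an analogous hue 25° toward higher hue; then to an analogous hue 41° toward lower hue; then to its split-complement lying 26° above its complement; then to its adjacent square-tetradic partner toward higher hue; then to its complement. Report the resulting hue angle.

+25° (analog 25° ↑): 340 + 25 = 365 → 365 − 360 = 5°
−41° (analog 41° ↓): 5 − 41 = -36 → -36 + 360 = 324°
+206° (split-comp 26° ↑): 324 + 206 = 530 → 530 − 360 = 170°
+90° (square ↑): 170 + 90 = 260°
+180° (complement): 260 + 180 = 440 → 440 − 360 = 80°

80°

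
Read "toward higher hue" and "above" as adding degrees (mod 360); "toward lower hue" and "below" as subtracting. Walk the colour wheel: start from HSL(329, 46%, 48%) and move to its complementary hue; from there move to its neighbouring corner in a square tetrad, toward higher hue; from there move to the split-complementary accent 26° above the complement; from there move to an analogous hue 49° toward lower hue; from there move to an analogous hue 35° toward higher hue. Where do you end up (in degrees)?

complement +180°: 329 + 180 = 509 → 509 − 360 = 149°
square ↑ +90°: 149 + 90 = 239°
split-comp 26° ↑ +206°: 239 + 206 = 445 → 445 − 360 = 85°
analog 49° ↓ −49°: 85 − 49 = 36°
analog 35° ↑ +35°: 36 + 35 = 71°

71°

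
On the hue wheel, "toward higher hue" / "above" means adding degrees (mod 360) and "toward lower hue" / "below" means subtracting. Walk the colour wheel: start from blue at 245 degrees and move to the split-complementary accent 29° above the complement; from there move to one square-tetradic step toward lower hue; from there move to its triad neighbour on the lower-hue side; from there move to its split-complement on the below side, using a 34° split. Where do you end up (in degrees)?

+209° (split-comp 29° ↑): 245 + 209 = 454 → 454 − 360 = 94°
−90° (square ↓): 94 − 90 = 4°
−120° (triadic ↓): 4 − 120 = -116 → -116 + 360 = 244°
+146° (split-comp 34° ↓): 244 + 146 = 390 → 390 − 360 = 30°

30°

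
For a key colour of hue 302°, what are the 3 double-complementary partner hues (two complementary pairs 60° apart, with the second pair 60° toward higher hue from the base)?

2°, 122° and 182°

302 + 60 = 362 → 362 − 360 = 2°
302 + 180 = 482 → 482 − 360 = 122°
302 + 240 = 542 → 542 − 360 = 182°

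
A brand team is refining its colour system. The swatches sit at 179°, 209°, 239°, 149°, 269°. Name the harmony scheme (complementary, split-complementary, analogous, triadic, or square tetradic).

Sort the hues: 149°, 179°, 209°, 239°, 269°.
Successive gaps around the wheel: 30°, 30°, 30°, 30°, 240°.
A run of hues at equal small steps (30°) with one large closing gap is an analogous group.

analogous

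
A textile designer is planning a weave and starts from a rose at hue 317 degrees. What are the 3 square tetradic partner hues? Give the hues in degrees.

47°, 137° and 227°

A square tetradic scheme places four hues every 90°.
317 + 90 = 407 → 407 − 360 = 47°
317 + 180 = 497 → 497 − 360 = 137°
317 + 270 = 587 → 587 − 360 = 227°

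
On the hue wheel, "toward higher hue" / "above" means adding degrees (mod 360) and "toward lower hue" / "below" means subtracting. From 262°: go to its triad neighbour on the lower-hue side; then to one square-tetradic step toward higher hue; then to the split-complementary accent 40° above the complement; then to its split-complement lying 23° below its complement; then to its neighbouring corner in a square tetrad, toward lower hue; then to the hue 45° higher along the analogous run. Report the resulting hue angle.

262 − 120 = 142°   (triadic ↓)
142 + 90 = 232°   (square ↑)
232 + 220 = 452 → 452 − 360 = 92°   (split-comp 40° ↑)
92 + 157 = 249°   (split-comp 23° ↓)
249 − 90 = 159°   (square ↓)
159 + 45 = 204°   (analog 45° ↑)

204°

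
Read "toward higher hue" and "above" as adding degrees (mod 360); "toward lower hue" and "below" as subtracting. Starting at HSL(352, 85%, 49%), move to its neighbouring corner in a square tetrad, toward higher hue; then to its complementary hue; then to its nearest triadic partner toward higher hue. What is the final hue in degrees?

22°

352 + 90 = 442 → 442 − 360 = 82°   (square ↑)
82 + 180 = 262°   (complement)
262 + 120 = 382 → 382 − 360 = 22°   (triadic ↑)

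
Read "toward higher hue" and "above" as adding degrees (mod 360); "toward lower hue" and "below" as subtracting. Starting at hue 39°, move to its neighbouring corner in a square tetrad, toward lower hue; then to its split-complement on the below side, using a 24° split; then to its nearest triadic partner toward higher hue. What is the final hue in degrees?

225°

square ↓ −90°: 39 − 90 = -51 → -51 + 360 = 309°
split-comp 24° ↓ +156°: 309 + 156 = 465 → 465 − 360 = 105°
triadic ↑ +120°: 105 + 120 = 225°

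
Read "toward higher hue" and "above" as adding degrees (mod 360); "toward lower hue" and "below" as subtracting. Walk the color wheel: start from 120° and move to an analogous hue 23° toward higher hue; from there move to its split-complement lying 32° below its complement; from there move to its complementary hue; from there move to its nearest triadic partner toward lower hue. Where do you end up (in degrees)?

120 + 23 = 143°   (analog 23° ↑)
143 + 148 = 291°   (split-comp 32° ↓)
291 + 180 = 471 → 471 − 360 = 111°   (complement)
111 − 120 = -9 → -9 + 360 = 351°   (triadic ↓)

351°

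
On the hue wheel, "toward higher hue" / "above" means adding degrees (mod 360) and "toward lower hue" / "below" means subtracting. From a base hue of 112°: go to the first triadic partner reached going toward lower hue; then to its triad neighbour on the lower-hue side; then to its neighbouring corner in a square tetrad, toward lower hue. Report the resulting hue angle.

triadic ↓ −120°: 112 − 120 = -8 → -8 + 360 = 352°
triadic ↓ −120°: 352 − 120 = 232°
square ↓ −90°: 232 − 90 = 142°

142°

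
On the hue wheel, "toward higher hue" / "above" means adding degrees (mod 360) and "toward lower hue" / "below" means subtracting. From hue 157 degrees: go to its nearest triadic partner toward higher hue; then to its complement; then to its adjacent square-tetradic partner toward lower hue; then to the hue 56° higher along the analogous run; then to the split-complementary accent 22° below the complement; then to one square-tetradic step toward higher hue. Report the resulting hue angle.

157 + 120 = 277°   (triadic ↑)
277 + 180 = 457 → 457 − 360 = 97°   (complement)
97 − 90 = 7°   (square ↓)
7 + 56 = 63°   (analog 56° ↑)
63 + 158 = 221°   (split-comp 22° ↓)
221 + 90 = 311°   (square ↑)

311°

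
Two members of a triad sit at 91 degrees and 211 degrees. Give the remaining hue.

331°

A triad spaces three hues 120° apart.
The full set is {91°, 211°, 331°}.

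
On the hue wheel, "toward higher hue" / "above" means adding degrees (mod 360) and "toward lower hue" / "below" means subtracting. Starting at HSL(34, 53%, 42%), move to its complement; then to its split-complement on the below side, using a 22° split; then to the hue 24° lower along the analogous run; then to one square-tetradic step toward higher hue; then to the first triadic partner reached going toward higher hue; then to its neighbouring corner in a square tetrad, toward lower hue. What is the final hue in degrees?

108°

complement +180°: 34 + 180 = 214°
split-comp 22° ↓ +158°: 214 + 158 = 372 → 372 − 360 = 12°
analog 24° ↓ −24°: 12 − 24 = -12 → -12 + 360 = 348°
square ↑ +90°: 348 + 90 = 438 → 438 − 360 = 78°
triadic ↑ +120°: 78 + 120 = 198°
square ↓ −90°: 198 − 90 = 108°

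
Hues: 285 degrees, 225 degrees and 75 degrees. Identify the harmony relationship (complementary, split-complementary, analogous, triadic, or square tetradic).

split-complementary

Sort the hues: 75°, 225°, 285°.
Successive gaps around the wheel: 150°, 60°, 150°.
Two 150° gaps and one 60° gap — a base hue opposite a pair of accents 30° either side of its complement — is the split-complementary pattern.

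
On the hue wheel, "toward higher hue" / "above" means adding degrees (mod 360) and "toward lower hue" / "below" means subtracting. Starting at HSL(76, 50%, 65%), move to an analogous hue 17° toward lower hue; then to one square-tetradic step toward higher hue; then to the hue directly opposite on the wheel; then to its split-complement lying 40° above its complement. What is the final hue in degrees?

189°

76 − 17 = 59°   (analog 17° ↓)
59 + 90 = 149°   (square ↑)
149 + 180 = 329°   (complement)
329 + 220 = 549 → 549 − 360 = 189°   (split-comp 40° ↑)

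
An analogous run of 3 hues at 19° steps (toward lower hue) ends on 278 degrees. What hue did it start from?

2 steps of 19° (toward lower hue) give a net shift of −38°.
Start = end − shift: 278 + 38 = 316°

316°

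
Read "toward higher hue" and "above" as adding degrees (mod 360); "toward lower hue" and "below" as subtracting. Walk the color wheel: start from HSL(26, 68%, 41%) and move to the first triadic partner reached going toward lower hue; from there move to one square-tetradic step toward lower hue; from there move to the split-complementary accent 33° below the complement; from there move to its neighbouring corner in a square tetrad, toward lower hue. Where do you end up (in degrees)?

−120° (triadic ↓): 26 − 120 = -94 → -94 + 360 = 266°
−90° (square ↓): 266 − 90 = 176°
+147° (split-comp 33° ↓): 176 + 147 = 323°
−90° (square ↓): 323 − 90 = 233°

233°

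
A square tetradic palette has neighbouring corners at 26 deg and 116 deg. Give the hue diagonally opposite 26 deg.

206°

A square tetradic scheme places four hues 90° apart; opposite corners are 180° apart.
26 + 180 = 206°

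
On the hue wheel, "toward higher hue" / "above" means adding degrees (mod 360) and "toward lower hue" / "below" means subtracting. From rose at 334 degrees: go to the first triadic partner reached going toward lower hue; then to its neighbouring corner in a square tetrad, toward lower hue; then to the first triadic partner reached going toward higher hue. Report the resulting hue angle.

244°

334 − 120 = 214°   (triadic ↓)
214 − 90 = 124°   (square ↓)
124 + 120 = 244°   (triadic ↑)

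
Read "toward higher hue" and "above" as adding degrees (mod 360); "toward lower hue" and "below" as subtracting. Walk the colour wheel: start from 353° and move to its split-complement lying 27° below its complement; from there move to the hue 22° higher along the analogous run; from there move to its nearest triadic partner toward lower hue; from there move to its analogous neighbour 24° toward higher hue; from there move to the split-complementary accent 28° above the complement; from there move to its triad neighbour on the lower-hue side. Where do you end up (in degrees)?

160°

+153° (split-comp 27° ↓): 353 + 153 = 506 → 506 − 360 = 146°
+22° (analog 22° ↑): 146 + 22 = 168°
−120° (triadic ↓): 168 − 120 = 48°
+24° (analog 24° ↑): 48 + 24 = 72°
+208° (split-comp 28° ↑): 72 + 208 = 280°
−120° (triadic ↓): 280 − 120 = 160°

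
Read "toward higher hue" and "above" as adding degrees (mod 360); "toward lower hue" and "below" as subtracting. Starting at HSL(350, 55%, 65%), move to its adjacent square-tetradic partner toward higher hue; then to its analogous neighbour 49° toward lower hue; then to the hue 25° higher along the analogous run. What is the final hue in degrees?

56°

square ↑ +90°: 350 + 90 = 440 → 440 − 360 = 80°
analog 49° ↓ −49°: 80 − 49 = 31°
analog 25° ↑ +25°: 31 + 25 = 56°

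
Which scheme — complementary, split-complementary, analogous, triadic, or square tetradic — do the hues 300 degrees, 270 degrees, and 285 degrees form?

Sort the hues: 270°, 285°, 300°.
Successive gaps around the wheel: 15°, 15°, 330°.
A run of hues at equal small steps (15°) with one large closing gap is an analogous group.

analogous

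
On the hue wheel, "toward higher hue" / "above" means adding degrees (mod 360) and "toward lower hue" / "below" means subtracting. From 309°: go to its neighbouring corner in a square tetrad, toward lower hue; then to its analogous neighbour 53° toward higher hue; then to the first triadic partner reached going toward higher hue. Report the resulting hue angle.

−90° (square ↓): 309 − 90 = 219°
+53° (analog 53° ↑): 219 + 53 = 272°
+120° (triadic ↑): 272 + 120 = 392 → 392 − 360 = 32°

32°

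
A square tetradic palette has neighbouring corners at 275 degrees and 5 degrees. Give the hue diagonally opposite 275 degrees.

A square tetradic scheme places four hues 90° apart; opposite corners are 180° apart.
275 + 180 = 455 → 455 − 360 = 95°

95°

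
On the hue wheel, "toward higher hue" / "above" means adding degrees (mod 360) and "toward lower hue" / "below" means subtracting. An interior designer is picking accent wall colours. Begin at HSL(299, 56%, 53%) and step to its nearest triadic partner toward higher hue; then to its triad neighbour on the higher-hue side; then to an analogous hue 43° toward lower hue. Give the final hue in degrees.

triadic ↑ +120°: 299 + 120 = 419 → 419 − 360 = 59°
triadic ↑ +120°: 59 + 120 = 179°
analog 43° ↓ −43°: 179 − 43 = 136°

136°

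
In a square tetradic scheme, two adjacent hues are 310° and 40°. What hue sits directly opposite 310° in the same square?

130°

A square tetradic scheme places four hues 90° apart; opposite corners are 180° apart.
310 + 180 = 490 → 490 − 360 = 130°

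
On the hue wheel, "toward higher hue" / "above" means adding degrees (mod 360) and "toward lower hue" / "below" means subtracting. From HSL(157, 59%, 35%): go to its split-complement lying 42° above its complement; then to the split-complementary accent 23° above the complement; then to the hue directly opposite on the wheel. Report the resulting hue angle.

+222° (split-comp 42° ↑): 157 + 222 = 379 → 379 − 360 = 19°
+203° (split-comp 23° ↑): 19 + 203 = 222°
+180° (complement): 222 + 180 = 402 → 402 − 360 = 42°

42°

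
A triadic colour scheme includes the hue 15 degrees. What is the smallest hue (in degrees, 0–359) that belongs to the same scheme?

A triad places three hues 120° apart.
The full set through 15° is {15°, 135°, 255°}.

15°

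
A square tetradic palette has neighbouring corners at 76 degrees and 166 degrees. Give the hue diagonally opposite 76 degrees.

A square tetradic scheme places four hues 90° apart; opposite corners are 180° apart.
76 + 180 = 256°

256°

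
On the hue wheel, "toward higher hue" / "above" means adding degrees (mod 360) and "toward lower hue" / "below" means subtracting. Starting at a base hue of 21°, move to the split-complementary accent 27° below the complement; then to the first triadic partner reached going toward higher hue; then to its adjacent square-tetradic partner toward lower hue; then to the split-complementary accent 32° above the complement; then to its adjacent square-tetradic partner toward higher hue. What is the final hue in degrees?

21 + 153 = 174°   (split-comp 27° ↓)
174 + 120 = 294°   (triadic ↑)
294 − 90 = 204°   (square ↓)
204 + 212 = 416 → 416 − 360 = 56°   (split-comp 32° ↑)
56 + 90 = 146°   (square ↑)

146°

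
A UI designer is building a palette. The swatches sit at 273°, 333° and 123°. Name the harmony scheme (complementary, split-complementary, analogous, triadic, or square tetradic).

split-complementary

Sort the hues: 123°, 273°, 333°.
Successive gaps around the wheel: 150°, 60°, 150°.
Two 150° gaps and one 60° gap — a base hue opposite a pair of accents 30° either side of its complement — is the split-complementary pattern.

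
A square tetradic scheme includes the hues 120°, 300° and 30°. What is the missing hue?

A square tetradic scheme places four hues every 90°.
The full set through 30° is {30°, 120°, 210°, 300°}.
Given {30°, 120°, 300°}, the missing hue is 210°.

210°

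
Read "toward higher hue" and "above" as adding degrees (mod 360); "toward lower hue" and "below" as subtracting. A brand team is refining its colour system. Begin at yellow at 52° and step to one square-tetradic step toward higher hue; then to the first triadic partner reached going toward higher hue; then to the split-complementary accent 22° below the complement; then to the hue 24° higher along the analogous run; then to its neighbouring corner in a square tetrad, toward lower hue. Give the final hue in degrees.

354°

square ↑ +90°: 52 + 90 = 142°
triadic ↑ +120°: 142 + 120 = 262°
split-comp 22° ↓ +158°: 262 + 158 = 420 → 420 − 360 = 60°
analog 24° ↑ +24°: 60 + 24 = 84°
square ↓ −90°: 84 − 90 = -6 → -6 + 360 = 354°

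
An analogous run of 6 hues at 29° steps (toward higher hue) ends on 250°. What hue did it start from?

105°

5 steps of 29° (toward higher hue) give a net shift of +145°.
Start = end − shift: 250 − 145 = 105°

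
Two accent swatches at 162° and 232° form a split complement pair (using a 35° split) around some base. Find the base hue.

The accents sit 35° either side of the complement, so the complement is their short-arc midpoint on the wheel.
Short-arc midpoint of 162° and 232°: 197°.
Base is 180° from the complement: 197 − 180 = 17°

17°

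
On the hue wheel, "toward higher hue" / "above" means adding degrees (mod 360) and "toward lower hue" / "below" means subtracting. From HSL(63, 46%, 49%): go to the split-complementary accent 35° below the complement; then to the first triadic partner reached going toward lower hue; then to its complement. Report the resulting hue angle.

+145° (split-comp 35° ↓): 63 + 145 = 208°
−120° (triadic ↓): 208 − 120 = 88°
+180° (complement): 88 + 180 = 268°

268°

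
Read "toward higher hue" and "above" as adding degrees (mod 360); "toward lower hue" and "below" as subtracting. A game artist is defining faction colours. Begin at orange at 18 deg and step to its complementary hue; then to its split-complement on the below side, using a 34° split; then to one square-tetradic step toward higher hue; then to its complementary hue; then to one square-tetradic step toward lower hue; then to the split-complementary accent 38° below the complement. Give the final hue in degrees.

306°

18 + 180 = 198°   (complement)
198 + 146 = 344°   (split-comp 34° ↓)
344 + 90 = 434 → 434 − 360 = 74°   (square ↑)
74 + 180 = 254°   (complement)
254 − 90 = 164°   (square ↓)
164 + 142 = 306°   (split-comp 38° ↓)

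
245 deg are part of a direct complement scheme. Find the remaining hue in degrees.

65°

The complement sits 180° across the wheel.
The full set through 245° is {65°, 245°}.
Given {245°}, the missing hue is 65°.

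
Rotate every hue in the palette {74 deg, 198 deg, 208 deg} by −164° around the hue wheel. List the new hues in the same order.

270°, 34°, 44°

74 − 164 = -90 → -90 + 360 = 270°
198 − 164 = 34°
208 − 164 = 44°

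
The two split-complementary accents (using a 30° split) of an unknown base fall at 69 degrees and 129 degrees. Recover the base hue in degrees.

279°

The accents sit 30° either side of the complement, so the complement is their short-arc midpoint on the wheel.
Short-arc midpoint of 69° and 129°: 99°.
Base is 180° from the complement: 99 − 180 = -81 → -81 + 360 = 279°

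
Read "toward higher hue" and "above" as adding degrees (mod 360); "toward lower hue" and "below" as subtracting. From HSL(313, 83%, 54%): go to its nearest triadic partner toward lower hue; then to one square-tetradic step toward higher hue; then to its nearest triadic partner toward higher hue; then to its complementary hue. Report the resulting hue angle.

223°

−120° (triadic ↓): 313 − 120 = 193°
+90° (square ↑): 193 + 90 = 283°
+120° (triadic ↑): 283 + 120 = 403 → 403 − 360 = 43°
+180° (complement): 43 + 180 = 223°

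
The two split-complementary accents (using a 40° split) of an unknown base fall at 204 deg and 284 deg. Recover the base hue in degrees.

64°

The accents sit 40° either side of the complement, so the complement is their short-arc midpoint on the wheel.
Short-arc midpoint of 204° and 284°: 244°.
Base is 180° from the complement: 244 − 180 = 64°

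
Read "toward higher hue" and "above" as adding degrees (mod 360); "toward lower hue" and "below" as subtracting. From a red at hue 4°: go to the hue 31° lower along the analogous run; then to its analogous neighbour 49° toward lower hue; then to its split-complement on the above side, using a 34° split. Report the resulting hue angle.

4 − 31 = -27 → -27 + 360 = 333°   (analog 31° ↓)
333 − 49 = 284°   (analog 49° ↓)
284 + 214 = 498 → 498 − 360 = 138°   (split-comp 34° ↑)

138°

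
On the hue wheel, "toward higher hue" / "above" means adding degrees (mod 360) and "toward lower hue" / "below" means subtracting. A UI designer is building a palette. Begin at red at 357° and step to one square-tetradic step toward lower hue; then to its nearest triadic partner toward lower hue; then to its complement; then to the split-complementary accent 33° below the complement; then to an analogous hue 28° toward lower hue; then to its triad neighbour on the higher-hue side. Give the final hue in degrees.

square ↓ −90°: 357 − 90 = 267°
triadic ↓ −120°: 267 − 120 = 147°
complement +180°: 147 + 180 = 327°
split-comp 33° ↓ +147°: 327 + 147 = 474 → 474 − 360 = 114°
analog 28° ↓ −28°: 114 − 28 = 86°
triadic ↑ +120°: 86 + 120 = 206°

206°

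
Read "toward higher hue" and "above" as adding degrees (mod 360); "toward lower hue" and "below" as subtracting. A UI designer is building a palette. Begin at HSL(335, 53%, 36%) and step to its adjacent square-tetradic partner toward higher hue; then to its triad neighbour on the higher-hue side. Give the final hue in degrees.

185°

335 + 90 = 425 → 425 − 360 = 65°   (square ↑)
65 + 120 = 185°   (triadic ↑)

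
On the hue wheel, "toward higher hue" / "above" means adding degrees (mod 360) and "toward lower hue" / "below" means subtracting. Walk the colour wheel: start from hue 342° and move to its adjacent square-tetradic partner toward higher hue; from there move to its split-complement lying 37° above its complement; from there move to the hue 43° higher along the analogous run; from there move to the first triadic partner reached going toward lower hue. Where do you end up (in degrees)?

212°

342 + 90 = 432 → 432 − 360 = 72°   (square ↑)
72 + 217 = 289°   (split-comp 37° ↑)
289 + 43 = 332°   (analog 43° ↑)
332 − 120 = 212°   (triadic ↓)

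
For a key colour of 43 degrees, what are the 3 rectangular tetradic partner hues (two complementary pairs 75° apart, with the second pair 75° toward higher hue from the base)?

43 + 75 = 118°
43 + 180 = 223°
43 + 255 = 298°

118°, 223° and 298°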